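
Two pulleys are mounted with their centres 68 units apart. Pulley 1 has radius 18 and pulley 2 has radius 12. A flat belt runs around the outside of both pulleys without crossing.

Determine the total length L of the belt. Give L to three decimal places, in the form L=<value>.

L=230.778

open belt: β = asin((r2−r1)/C) = asin(-6/68) = -5.0621°
wrap1 = π − 2β = 190.1242°
wrap2 = π + 2β = 169.8758°
tangent length = C·cosβ = 67.7348
L = r1·wrap1 + r2·wrap2 + 2·C·cosβ = 18·3.3183 + 12·2.9649 + 2·67.7348 = 230.7775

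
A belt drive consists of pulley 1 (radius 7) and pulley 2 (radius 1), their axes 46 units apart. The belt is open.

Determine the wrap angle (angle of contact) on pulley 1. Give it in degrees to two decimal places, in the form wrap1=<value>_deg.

open belt: β = asin((r2−r1)/C) = asin(-6/46) = -7.4947°
wrap1 = π − 2β = 194.9894°
wrap2 = π + 2β = 165.0106°

wrap1=194.99_deg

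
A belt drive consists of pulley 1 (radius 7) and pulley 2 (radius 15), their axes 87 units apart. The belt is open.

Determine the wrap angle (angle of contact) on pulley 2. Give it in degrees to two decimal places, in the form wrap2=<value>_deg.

open belt: β = asin((r2−r1)/C) = asin(8/87) = 5.2760°
wrap1 = π − 2β = 169.4479°
wrap2 = π + 2β = 190.5521°

wrap2=190.55_deg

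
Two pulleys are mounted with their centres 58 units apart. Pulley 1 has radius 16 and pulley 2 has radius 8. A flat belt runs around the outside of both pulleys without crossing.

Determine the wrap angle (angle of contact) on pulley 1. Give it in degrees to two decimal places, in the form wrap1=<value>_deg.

open belt: β = asin((r2−r1)/C) = asin(-8/58) = -7.9281°
wrap1 = π − 2β = 195.8563°
wrap2 = π + 2β = 164.1437°

wrap1=195.86_deg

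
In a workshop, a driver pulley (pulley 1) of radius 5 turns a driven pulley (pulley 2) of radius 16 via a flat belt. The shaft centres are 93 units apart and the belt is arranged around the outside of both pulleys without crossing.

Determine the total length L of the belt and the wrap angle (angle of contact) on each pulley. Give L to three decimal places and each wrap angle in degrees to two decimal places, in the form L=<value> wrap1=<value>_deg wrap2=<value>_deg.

L=253.276 wrap1=166.41_deg wrap2=193.59_deg

open belt: β = asin((r2−r1)/C) = asin(11/93) = 6.7928°
wrap1 = π − 2β = 166.4144°
wrap2 = π + 2β = 193.5856°
tangent length = C·cosβ = 92.3472
L = r1·wrap1 + r2·wrap2 + 2·C·cosβ = 5·2.9045 + 16·3.3787 + 2·92.3472 = 253.2760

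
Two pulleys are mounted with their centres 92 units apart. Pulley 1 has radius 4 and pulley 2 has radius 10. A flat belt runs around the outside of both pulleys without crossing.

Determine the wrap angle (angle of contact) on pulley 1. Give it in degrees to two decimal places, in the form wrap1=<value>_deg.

wrap1=172.52_deg

open belt: β = asin((r2−r1)/C) = asin(6/92) = 3.7393°
wrap1 = π − 2β = 172.5213°
wrap2 = π + 2β = 187.4787°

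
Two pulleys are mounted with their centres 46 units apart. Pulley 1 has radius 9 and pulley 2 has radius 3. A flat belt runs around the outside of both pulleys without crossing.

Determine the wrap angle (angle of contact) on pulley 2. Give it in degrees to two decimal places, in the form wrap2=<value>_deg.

open belt: β = asin((r2−r1)/C) = asin(-6/46) = -7.4947°
wrap1 = π − 2β = 194.9894°
wrap2 = π + 2β = 165.0106°

wrap2=165.01_deg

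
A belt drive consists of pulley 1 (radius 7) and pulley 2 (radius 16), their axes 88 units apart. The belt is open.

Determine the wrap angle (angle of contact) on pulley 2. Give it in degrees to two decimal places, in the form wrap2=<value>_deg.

wrap2=191.74_deg

open belt: β = asin((r2−r1)/C) = asin(9/88) = 5.8701°
wrap1 = π − 2β = 168.2599°
wrap2 = π + 2β = 191.7401°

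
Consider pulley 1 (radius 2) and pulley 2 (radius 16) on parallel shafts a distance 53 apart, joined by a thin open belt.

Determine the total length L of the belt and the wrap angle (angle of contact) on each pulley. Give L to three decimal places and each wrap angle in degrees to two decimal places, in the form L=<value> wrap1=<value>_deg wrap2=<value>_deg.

L=166.269 wrap1=149.37_deg wrap2=210.63_deg

open belt: β = asin((r2−r1)/C) = asin(14/53) = 15.3165°
wrap1 = π − 2β = 149.3670°
wrap2 = π + 2β = 210.6330°
tangent length = C·cosβ = 51.1175
L = r1·wrap1 + r2·wrap2 + 2·C·cosβ = 2·2.6069 + 16·3.6762 + 2·51.1175 = 166.2687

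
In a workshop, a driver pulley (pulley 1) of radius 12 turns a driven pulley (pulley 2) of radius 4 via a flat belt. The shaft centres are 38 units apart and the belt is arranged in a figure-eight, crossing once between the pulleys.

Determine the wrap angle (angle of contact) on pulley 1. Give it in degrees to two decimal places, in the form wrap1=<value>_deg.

crossed belt: β = asin((r1+r2)/C) = asin(16/38) = 24.9011°
wrap1 = wrap2 = π + 2β = 229.8021°

wrap1=229.80_deg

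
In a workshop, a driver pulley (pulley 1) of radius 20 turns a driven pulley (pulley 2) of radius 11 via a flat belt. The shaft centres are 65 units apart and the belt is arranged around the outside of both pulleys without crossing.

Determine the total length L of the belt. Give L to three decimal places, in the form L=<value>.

open belt: β = asin((r2−r1)/C) = asin(-9/65) = -7.9588°
wrap1 = π − 2β = 195.9177°
wrap2 = π + 2β = 164.0823°
tangent length = C·cosβ = 64.3739
L = r1·wrap1 + r2·wrap2 + 2·C·cosβ = 20·3.4194 + 11·2.8638 + 2·64.3739 = 228.6375

L=228.638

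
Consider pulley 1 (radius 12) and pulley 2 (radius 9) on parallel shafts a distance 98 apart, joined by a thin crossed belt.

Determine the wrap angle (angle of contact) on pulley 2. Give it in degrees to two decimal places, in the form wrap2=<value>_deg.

crossed belt: β = asin((r1+r2)/C) = asin(21/98) = 12.3736°
wrap1 = wrap2 = π + 2β = 204.7473°

wrap2=204.75_deg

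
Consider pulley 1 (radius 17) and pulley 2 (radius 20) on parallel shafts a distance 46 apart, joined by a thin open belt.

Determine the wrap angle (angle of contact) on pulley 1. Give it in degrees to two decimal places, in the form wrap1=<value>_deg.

wrap1=172.52_deg

open belt: β = asin((r2−r1)/C) = asin(3/46) = 3.7393°
wrap1 = π − 2β = 172.5213°
wrap2 = π + 2β = 187.4787°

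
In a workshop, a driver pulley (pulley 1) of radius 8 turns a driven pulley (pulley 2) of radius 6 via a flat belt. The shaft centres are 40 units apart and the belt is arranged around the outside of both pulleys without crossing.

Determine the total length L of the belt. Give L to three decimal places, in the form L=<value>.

open belt: β = asin((r2−r1)/C) = asin(-2/40) = -2.8660°
wrap1 = π − 2β = 185.7320°
wrap2 = π + 2β = 174.2680°
tangent length = C·cosβ = 39.9500
L = r1·wrap1 + r2·wrap2 + 2·C·cosβ = 8·3.2416 + 6·3.0416 + 2·39.9500 = 124.0823

L=124.082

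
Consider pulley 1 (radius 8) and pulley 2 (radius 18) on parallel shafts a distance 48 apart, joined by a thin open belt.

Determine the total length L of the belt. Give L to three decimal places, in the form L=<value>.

L=179.772

open belt: β = asin((r2−r1)/C) = asin(10/48) = 12.0247°
wrap1 = π − 2β = 155.9506°
wrap2 = π + 2β = 204.0494°
tangent length = C·cosβ = 46.9468
L = r1·wrap1 + r2·wrap2 + 2·C·cosβ = 8·2.7219 + 18·3.5613 + 2·46.9468 = 179.7724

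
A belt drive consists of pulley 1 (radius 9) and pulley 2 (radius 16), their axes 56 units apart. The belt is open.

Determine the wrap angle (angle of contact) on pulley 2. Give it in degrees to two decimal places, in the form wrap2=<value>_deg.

wrap2=194.36_deg

open belt: β = asin((r2−r1)/C) = asin(7/56) = 7.1808°
wrap1 = π − 2β = 165.6385°
wrap2 = π + 2β = 194.3615°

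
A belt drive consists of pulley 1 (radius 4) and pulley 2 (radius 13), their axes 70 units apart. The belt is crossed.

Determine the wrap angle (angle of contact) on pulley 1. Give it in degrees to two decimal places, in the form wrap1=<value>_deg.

wrap1=208.11_deg

crossed belt: β = asin((r1+r2)/C) = asin(17/70) = 14.0552°
wrap1 = wrap2 = π + 2β = 208.1105°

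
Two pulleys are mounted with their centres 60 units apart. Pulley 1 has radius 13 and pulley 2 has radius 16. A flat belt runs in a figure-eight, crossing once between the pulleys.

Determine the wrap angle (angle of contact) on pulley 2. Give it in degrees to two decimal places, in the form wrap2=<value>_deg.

crossed belt: β = asin((r1+r2)/C) = asin(29/60) = 28.9033°
wrap1 = wrap2 = π + 2β = 237.8067°

wrap2=237.81_deg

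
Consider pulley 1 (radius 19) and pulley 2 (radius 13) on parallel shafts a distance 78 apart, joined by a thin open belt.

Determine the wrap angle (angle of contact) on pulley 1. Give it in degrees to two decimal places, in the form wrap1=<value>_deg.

open belt: β = asin((r2−r1)/C) = asin(-6/78) = -4.4117°
wrap1 = π − 2β = 188.8235°
wrap2 = π + 2β = 171.1765°

wrap1=188.82_deg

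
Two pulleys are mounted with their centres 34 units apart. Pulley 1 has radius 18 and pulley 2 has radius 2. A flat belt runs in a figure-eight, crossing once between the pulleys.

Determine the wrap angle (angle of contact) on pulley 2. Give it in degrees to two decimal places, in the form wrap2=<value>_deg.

crossed belt: β = asin((r1+r2)/C) = asin(20/34) = 36.0319°
wrap1 = wrap2 = π + 2β = 252.0638°

wrap2=252.06_deg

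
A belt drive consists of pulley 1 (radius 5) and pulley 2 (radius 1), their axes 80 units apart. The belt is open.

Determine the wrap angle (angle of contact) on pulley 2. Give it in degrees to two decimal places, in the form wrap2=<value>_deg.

wrap2=174.27_deg

open belt: β = asin((r2−r1)/C) = asin(-4/80) = -2.8660°
wrap1 = π − 2β = 185.7320°
wrap2 = π + 2β = 174.2680°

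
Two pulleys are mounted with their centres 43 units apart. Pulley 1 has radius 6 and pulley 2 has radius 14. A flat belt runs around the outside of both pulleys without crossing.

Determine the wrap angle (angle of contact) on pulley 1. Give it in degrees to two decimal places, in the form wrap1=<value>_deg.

open belt: β = asin((r2−r1)/C) = asin(8/43) = 10.7222°
wrap1 = π − 2β = 158.5557°
wrap2 = π + 2β = 201.4443°

wrap1=158.56_deg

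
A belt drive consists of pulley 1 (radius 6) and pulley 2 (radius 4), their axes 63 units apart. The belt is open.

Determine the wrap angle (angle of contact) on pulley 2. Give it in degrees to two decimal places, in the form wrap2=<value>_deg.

wrap2=176.36_deg

open belt: β = asin((r2−r1)/C) = asin(-2/63) = -1.8192°
wrap1 = π − 2β = 183.6384°
wrap2 = π + 2β = 176.3616°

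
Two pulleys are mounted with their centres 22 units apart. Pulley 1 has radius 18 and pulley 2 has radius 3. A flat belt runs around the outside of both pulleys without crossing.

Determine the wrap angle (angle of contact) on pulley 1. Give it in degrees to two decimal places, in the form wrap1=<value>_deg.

wrap1=265.97_deg

open belt: β = asin((r2−r1)/C) = asin(-15/22) = -42.9859°
wrap1 = π − 2β = 265.9718°
wrap2 = π + 2β = 94.0282°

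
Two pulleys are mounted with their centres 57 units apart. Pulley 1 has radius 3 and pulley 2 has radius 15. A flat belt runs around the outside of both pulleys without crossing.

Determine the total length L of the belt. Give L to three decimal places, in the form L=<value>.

L=173.084

open belt: β = asin((r2−r1)/C) = asin(12/57) = 12.1532°
wrap1 = π − 2β = 155.6936°
wrap2 = π + 2β = 204.3064°
tangent length = C·cosβ = 55.7225
L = r1·wrap1 + r2·wrap2 + 2·C·cosβ = 3·2.7174 + 15·3.5658 + 2·55.7225 = 173.0844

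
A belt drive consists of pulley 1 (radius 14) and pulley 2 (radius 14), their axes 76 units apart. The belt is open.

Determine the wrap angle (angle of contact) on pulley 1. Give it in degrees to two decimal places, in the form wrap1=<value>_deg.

open belt: β = asin((r2−r1)/C) = asin(0/76) = 0.0000°
wrap1 = π − 2β = 180.0000°
wrap2 = π + 2β = 180.0000°

wrap1=180.00_deg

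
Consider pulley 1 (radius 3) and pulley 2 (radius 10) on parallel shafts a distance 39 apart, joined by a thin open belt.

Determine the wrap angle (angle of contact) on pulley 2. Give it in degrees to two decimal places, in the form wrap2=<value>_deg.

open belt: β = asin((r2−r1)/C) = asin(7/39) = 10.3399°
wrap1 = π − 2β = 159.3202°
wrap2 = π + 2β = 200.6798°

wrap2=200.68_deg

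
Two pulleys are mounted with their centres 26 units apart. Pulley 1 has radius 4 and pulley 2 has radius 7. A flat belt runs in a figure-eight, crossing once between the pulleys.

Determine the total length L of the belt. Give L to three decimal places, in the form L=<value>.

crossed belt: β = asin((r1+r2)/C) = asin(11/26) = 25.0290°
wrap1 = wrap2 = π + 2β = 230.0580°
tangent length = C·cosβ = 23.5584
L = (r1+r2)·wrap + 2·C·cosβ = 11·4.0153 + 2·23.5584 = 91.2848

L=91.285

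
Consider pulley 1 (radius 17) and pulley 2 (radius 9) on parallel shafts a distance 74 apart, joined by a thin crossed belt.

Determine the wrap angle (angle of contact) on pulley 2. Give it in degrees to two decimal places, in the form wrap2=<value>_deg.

crossed belt: β = asin((r1+r2)/C) = asin(26/74) = 20.5700°
wrap1 = wrap2 = π + 2β = 221.1400°

wrap2=221.14_deg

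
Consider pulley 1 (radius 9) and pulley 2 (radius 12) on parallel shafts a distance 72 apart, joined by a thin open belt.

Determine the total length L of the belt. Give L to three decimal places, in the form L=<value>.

L=210.098

open belt: β = asin((r2−r1)/C) = asin(3/72) = 2.3880°
wrap1 = π − 2β = 175.2240°
wrap2 = π + 2β = 184.7760°
tangent length = C·cosβ = 71.9375
L = r1·wrap1 + r2·wrap2 + 2·C·cosβ = 9·3.0582 + 12·3.2250 + 2·71.9375 = 210.0985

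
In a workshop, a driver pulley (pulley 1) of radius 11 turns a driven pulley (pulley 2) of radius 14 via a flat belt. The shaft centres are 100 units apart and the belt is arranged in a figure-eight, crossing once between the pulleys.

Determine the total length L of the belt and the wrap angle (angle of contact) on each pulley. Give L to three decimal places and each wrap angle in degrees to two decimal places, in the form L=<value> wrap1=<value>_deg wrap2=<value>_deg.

crossed belt: β = asin((r1+r2)/C) = asin(25/100) = 14.4775°
wrap1 = wrap2 = π + 2β = 208.9550°
tangent length = C·cosβ = 96.8246
L = (r1+r2)·wrap + 2·C·cosβ = 25·3.6470 + 2·96.8246 = 284.8230

L=284.823 wrap1=208.96_deg wrap2=208.96_deg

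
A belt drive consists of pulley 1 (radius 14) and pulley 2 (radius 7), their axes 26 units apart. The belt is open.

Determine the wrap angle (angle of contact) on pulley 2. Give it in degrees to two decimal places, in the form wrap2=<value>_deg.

open belt: β = asin((r2−r1)/C) = asin(-7/26) = -15.6185°
wrap1 = π − 2β = 211.2370°
wrap2 = π + 2β = 148.7630°

wrap2=148.76_deg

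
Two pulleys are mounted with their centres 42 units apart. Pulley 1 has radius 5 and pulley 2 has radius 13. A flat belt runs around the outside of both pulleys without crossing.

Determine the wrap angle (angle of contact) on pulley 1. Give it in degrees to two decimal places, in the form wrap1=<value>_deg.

wrap1=158.04_deg

open belt: β = asin((r2−r1)/C) = asin(8/42) = 10.9806°
wrap1 = π − 2β = 158.0388°
wrap2 = π + 2β = 201.9612°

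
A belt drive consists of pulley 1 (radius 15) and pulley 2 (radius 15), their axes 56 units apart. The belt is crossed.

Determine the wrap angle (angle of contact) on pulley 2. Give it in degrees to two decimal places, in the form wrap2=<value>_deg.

wrap2=244.78_deg

crossed belt: β = asin((r1+r2)/C) = asin(30/56) = 32.3924°
wrap1 = wrap2 = π + 2β = 244.7847°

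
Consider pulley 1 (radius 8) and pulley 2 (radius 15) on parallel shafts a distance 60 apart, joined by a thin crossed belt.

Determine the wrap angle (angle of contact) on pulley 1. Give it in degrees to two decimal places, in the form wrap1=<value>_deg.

wrap1=225.08_deg

crossed belt: β = asin((r1+r2)/C) = asin(23/60) = 22.5403°
wrap1 = wrap2 = π + 2β = 225.0806°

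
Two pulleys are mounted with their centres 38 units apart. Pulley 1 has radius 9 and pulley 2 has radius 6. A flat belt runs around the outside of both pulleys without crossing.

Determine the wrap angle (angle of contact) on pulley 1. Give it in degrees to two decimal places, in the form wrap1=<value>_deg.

open belt: β = asin((r2−r1)/C) = asin(-3/38) = -4.5281°
wrap1 = π − 2β = 189.0561°
wrap2 = π + 2β = 170.9439°

wrap1=189.06_deg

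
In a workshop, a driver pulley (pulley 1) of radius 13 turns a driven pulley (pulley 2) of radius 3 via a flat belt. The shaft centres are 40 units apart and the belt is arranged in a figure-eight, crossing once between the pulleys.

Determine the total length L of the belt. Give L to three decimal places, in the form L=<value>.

L=136.755

crossed belt: β = asin((r1+r2)/C) = asin(16/40) = 23.5782°
wrap1 = wrap2 = π + 2β = 227.1564°
tangent length = C·cosβ = 36.6606
L = (r1+r2)·wrap + 2·C·cosβ = 16·3.9646 + 2·36.6606 = 136.7552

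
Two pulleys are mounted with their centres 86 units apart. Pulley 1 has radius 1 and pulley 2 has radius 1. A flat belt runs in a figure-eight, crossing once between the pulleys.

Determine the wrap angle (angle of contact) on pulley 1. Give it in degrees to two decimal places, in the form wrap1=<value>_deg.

crossed belt: β = asin((r1+r2)/C) = asin(2/86) = 1.3326°
wrap1 = wrap2 = π + 2β = 182.6652°

wrap1=182.67_deg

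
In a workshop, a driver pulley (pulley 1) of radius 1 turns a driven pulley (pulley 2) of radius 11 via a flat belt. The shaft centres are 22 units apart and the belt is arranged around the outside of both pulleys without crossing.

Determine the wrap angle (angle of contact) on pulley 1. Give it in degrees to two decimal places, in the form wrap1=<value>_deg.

open belt: β = asin((r2−r1)/C) = asin(10/22) = 27.0357°
wrap1 = π − 2β = 125.9286°
wrap2 = π + 2β = 234.0714°

wrap1=125.93_deg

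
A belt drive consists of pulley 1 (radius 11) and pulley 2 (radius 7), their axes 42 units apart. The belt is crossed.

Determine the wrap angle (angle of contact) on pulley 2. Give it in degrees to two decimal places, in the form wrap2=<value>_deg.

crossed belt: β = asin((r1+r2)/C) = asin(18/42) = 25.3769°
wrap1 = wrap2 = π + 2β = 230.7539°

wrap2=230.75_deg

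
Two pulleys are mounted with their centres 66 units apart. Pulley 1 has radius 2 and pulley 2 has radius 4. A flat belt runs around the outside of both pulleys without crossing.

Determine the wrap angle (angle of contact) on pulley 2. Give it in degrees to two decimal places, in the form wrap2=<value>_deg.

open belt: β = asin((r2−r1)/C) = asin(2/66) = 1.7365°
wrap1 = π − 2β = 176.5270°
wrap2 = π + 2β = 183.4730°

wrap2=183.47_deg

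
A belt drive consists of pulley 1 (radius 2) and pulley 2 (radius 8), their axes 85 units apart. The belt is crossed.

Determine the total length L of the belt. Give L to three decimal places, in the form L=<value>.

L=202.594

crossed belt: β = asin((r1+r2)/C) = asin(10/85) = 6.7563°
wrap1 = wrap2 = π + 2β = 193.5127°
tangent length = C·cosβ = 84.4097
L = (r1+r2)·wrap + 2·C·cosβ = 10·3.3774 + 2·84.4097 = 202.5938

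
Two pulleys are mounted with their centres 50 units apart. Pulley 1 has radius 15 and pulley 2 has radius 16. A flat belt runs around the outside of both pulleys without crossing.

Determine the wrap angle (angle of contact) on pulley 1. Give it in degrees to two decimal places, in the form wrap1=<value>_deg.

open belt: β = asin((r2−r1)/C) = asin(1/50) = 1.1460°
wrap1 = π − 2β = 177.7080°
wrap2 = π + 2β = 182.2920°

wrap1=177.71_deg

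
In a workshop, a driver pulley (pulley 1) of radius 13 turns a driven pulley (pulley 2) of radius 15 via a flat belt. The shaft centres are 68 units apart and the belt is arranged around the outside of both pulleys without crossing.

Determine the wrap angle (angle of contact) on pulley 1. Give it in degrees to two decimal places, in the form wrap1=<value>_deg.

wrap1=176.63_deg

open belt: β = asin((r2−r1)/C) = asin(2/68) = 1.6854°
wrap1 = π − 2β = 176.6292°
wrap2 = π + 2β = 183.3708°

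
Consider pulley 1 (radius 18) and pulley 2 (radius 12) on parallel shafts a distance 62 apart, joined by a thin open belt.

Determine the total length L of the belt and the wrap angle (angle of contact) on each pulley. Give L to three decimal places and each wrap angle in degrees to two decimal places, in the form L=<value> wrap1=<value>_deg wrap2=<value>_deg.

open belt: β = asin((r2−r1)/C) = asin(-6/62) = -5.5534°
wrap1 = π − 2β = 191.1069°
wrap2 = π + 2β = 168.8931°
tangent length = C·cosβ = 61.7090
L = r1·wrap1 + r2·wrap2 + 2·C·cosβ = 18·3.3354 + 12·2.9477 + 2·61.7090 = 218.8289

L=218.829 wrap1=191.11_deg wrap2=168.89_deg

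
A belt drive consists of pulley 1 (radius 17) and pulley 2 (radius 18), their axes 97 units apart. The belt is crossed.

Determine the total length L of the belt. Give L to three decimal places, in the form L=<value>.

crossed belt: β = asin((r1+r2)/C) = asin(35/97) = 21.1509°
wrap1 = wrap2 = π + 2β = 222.3017°
tangent length = C·cosβ = 90.4655
L = (r1+r2)·wrap + 2·C·cosβ = 35·3.8799 + 2·90.4655 = 316.7273

L=316.727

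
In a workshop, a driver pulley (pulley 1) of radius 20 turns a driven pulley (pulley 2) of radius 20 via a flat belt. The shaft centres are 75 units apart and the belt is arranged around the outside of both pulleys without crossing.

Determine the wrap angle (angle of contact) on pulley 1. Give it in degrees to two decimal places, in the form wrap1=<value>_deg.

open belt: β = asin((r2−r1)/C) = asin(0/75) = 0.0000°
wrap1 = π − 2β = 180.0000°
wrap2 = π + 2β = 180.0000°

wrap1=180.00_deg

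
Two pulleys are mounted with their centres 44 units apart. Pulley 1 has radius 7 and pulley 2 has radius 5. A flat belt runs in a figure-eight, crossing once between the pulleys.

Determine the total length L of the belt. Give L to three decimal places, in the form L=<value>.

crossed belt: β = asin((r1+r2)/C) = asin(12/44) = 15.8266°
wrap1 = wrap2 = π + 2β = 211.6532°
tangent length = C·cosβ = 42.3320
L = (r1+r2)·wrap + 2·C·cosβ = 12·3.6940 + 2·42.3320 = 128.9926

L=128.993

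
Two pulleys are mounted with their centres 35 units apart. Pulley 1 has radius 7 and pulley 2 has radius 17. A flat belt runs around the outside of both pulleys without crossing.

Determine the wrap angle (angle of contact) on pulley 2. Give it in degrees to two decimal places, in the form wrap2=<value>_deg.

wrap2=213.20_deg

open belt: β = asin((r2−r1)/C) = asin(10/35) = 16.6015°
wrap1 = π − 2β = 146.7969°
wrap2 = π + 2β = 213.2031°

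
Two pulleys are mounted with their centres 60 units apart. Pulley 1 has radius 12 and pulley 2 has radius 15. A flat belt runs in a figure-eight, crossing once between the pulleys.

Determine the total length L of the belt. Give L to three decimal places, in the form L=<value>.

crossed belt: β = asin((r1+r2)/C) = asin(27/60) = 26.7437°
wrap1 = wrap2 = π + 2β = 233.4874°
tangent length = C·cosβ = 53.5817
L = (r1+r2)·wrap + 2·C·cosβ = 27·4.0751 + 2·53.5817 = 217.1918

L=217.192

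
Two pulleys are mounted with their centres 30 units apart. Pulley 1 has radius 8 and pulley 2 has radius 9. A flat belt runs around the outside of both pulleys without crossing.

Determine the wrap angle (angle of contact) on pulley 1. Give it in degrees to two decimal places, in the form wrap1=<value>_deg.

open belt: β = asin((r2−r1)/C) = asin(1/30) = 1.9102°
wrap1 = π − 2β = 176.1796°
wrap2 = π + 2β = 183.8204°

wrap1=176.18_deg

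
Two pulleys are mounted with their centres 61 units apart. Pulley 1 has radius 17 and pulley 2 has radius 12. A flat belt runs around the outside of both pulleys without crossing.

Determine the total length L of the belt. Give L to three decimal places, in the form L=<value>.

open belt: β = asin((r2−r1)/C) = asin(-5/61) = -4.7017°
wrap1 = π − 2β = 189.4033°
wrap2 = π + 2β = 170.5967°
tangent length = C·cosβ = 60.7947
L = r1·wrap1 + r2·wrap2 + 2·C·cosβ = 17·3.3057 + 12·2.9775 + 2·60.7947 = 213.5163

L=213.516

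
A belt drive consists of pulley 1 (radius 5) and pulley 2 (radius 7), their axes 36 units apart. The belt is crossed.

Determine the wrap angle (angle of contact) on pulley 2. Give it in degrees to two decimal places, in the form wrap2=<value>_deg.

wrap2=218.94_deg

crossed belt: β = asin((r1+r2)/C) = asin(12/36) = 19.4712°
wrap1 = wrap2 = π + 2β = 218.9424°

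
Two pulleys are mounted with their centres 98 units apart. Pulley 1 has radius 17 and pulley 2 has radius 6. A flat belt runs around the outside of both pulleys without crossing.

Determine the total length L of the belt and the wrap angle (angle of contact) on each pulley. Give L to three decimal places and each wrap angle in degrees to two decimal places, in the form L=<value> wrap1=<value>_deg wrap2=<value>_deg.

open belt: β = asin((r2−r1)/C) = asin(-11/98) = -6.4447°
wrap1 = π − 2β = 192.8895°
wrap2 = π + 2β = 167.1105°
tangent length = C·cosβ = 97.3807
L = r1·wrap1 + r2·wrap2 + 2·C·cosβ = 17·3.3666 + 6·2.9166 + 2·97.3807 = 269.4926

L=269.493 wrap1=192.89_deg wrap2=167.11_deg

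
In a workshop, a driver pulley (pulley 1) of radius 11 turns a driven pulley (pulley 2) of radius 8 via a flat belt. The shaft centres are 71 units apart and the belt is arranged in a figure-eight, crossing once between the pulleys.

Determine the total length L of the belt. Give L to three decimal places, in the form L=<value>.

L=206.806

crossed belt: β = asin((r1+r2)/C) = asin(19/71) = 15.5218°
wrap1 = wrap2 = π + 2β = 211.0437°
tangent length = C·cosβ = 68.4105
L = (r1+r2)·wrap + 2·C·cosβ = 19·3.6834 + 2·68.4105 = 206.8058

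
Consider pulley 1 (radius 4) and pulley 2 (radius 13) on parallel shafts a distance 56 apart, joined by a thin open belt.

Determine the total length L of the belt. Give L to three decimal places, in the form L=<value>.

open belt: β = asin((r2−r1)/C) = asin(9/56) = 9.2484°
wrap1 = π − 2β = 161.5033°
wrap2 = π + 2β = 198.4967°
tangent length = C·cosβ = 55.2721
L = r1·wrap1 + r2·wrap2 + 2·C·cosβ = 4·2.8188 + 13·3.4644 + 2·55.2721 = 166.8566

L=166.857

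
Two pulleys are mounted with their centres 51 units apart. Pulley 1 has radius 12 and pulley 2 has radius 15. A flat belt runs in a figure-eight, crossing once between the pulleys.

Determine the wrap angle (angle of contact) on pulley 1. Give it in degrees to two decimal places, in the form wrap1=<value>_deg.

crossed belt: β = asin((r1+r2)/C) = asin(27/51) = 31.9657°
wrap1 = wrap2 = π + 2β = 243.9314°

wrap1=243.93_deg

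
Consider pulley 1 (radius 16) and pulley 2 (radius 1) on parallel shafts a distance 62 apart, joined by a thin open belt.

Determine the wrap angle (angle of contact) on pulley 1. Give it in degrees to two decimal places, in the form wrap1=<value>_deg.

wrap1=208.00_deg

open belt: β = asin((r2−r1)/C) = asin(-15/62) = -14.0008°
wrap1 = π − 2β = 208.0016°
wrap2 = π + 2β = 151.9984°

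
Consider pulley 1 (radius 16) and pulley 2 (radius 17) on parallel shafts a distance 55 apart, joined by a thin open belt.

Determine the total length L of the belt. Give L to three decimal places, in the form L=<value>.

open belt: β = asin((r2−r1)/C) = asin(1/55) = 1.0418°
wrap1 = π − 2β = 177.9164°
wrap2 = π + 2β = 182.0836°
tangent length = C·cosβ = 54.9909
L = r1·wrap1 + r2·wrap2 + 2·C·cosβ = 16·3.1052 + 17·3.1780 + 2·54.9909 = 213.6907

L=213.691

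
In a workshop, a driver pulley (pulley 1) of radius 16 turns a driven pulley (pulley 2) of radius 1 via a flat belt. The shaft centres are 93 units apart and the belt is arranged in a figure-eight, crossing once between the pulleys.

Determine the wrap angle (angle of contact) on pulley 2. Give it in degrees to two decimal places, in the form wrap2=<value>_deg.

crossed belt: β = asin((r1+r2)/C) = asin(17/93) = 10.5326°
wrap1 = wrap2 = π + 2β = 201.0653°

wrap2=201.07_deg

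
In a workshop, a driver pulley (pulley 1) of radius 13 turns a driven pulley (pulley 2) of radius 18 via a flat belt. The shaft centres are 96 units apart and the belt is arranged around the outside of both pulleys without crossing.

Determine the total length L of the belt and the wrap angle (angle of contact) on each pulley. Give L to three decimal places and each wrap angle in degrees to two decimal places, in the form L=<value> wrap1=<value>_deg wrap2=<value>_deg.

L=289.650 wrap1=174.03_deg wrap2=185.97_deg

open belt: β = asin((r2−r1)/C) = asin(5/96) = 2.9855°
wrap1 = π − 2β = 174.0290°
wrap2 = π + 2β = 185.9710°
tangent length = C·cosβ = 95.8697
L = r1·wrap1 + r2·wrap2 + 2·C·cosβ = 13·3.0374 + 18·3.2458 + 2·95.8697 = 289.6498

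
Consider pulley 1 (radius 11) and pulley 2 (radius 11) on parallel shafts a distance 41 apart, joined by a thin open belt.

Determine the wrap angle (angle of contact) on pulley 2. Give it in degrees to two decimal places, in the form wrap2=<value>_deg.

open belt: β = asin((r2−r1)/C) = asin(0/41) = 0.0000°
wrap1 = π − 2β = 180.0000°
wrap2 = π + 2β = 180.0000°

wrap2=180.00_deg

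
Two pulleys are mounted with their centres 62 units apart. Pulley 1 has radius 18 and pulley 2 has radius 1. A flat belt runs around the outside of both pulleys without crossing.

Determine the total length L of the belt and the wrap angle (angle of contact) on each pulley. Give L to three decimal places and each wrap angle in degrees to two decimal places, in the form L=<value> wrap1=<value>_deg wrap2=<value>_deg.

L=188.381 wrap1=211.83_deg wrap2=148.17_deg

open belt: β = asin((r2−r1)/C) = asin(-17/62) = -15.9140°
wrap1 = π − 2β = 211.8279°
wrap2 = π + 2β = 148.1721°
tangent length = C·cosβ = 59.6238
L = r1·wrap1 + r2·wrap2 + 2·C·cosβ = 18·3.6971 + 1·2.5861 + 2·59.6238 = 188.3814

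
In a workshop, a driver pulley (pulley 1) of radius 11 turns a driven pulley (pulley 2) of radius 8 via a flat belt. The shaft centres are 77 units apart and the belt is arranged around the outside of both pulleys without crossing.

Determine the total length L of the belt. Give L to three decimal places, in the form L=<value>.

L=213.807

open belt: β = asin((r2−r1)/C) = asin(-3/77) = -2.2329°
wrap1 = π − 2β = 184.4657°
wrap2 = π + 2β = 175.5343°
tangent length = C·cosβ = 76.9415
L = r1·wrap1 + r2·wrap2 + 2·C·cosβ = 11·3.2195 + 8·3.0637 + 2·76.9415 = 213.8072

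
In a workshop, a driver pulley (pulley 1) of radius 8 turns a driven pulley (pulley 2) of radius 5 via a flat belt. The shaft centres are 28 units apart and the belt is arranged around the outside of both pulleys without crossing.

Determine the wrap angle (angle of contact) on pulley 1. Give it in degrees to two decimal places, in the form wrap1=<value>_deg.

wrap1=192.30_deg

open belt: β = asin((r2−r1)/C) = asin(-3/28) = -6.1506°
wrap1 = π − 2β = 192.3013°
wrap2 = π + 2β = 167.6987°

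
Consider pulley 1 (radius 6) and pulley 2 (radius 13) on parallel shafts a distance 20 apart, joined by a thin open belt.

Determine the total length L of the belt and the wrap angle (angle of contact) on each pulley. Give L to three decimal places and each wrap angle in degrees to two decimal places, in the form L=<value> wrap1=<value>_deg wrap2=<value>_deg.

L=102.166 wrap1=139.03_deg wrap2=220.97_deg

open belt: β = asin((r2−r1)/C) = asin(7/20) = 20.4873°
wrap1 = π − 2β = 139.0254°
wrap2 = π + 2β = 220.9746°
tangent length = C·cosβ = 18.7350
L = r1·wrap1 + r2·wrap2 + 2·C·cosβ = 6·2.4265 + 13·3.8567 + 2·18.7350 = 102.1662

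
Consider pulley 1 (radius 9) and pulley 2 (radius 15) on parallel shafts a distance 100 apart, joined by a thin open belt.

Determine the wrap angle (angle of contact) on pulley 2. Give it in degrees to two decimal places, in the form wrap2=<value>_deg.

wrap2=186.88_deg

open belt: β = asin((r2−r1)/C) = asin(6/100) = 3.4398°
wrap1 = π − 2β = 173.1204°
wrap2 = π + 2β = 186.8796°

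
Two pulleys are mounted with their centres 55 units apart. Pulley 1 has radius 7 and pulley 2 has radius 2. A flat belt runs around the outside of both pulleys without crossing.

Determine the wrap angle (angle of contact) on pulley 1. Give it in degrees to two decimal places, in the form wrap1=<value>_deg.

wrap1=190.43_deg

open belt: β = asin((r2−r1)/C) = asin(-5/55) = -5.2159°
wrap1 = π − 2β = 190.4318°
wrap2 = π + 2β = 169.5682°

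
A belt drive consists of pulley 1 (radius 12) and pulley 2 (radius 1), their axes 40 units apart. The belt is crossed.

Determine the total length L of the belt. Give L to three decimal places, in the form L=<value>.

L=125.104

crossed belt: β = asin((r1+r2)/C) = asin(13/40) = 18.9656°
wrap1 = wrap2 = π + 2β = 217.9311°
tangent length = C·cosβ = 37.8286
L = (r1+r2)·wrap + 2·C·cosβ = 13·3.8036 + 2·37.8286 = 125.1041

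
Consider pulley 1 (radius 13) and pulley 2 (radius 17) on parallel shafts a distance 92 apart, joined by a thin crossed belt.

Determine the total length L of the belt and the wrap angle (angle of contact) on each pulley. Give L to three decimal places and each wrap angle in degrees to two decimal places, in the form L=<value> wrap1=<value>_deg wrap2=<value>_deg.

crossed belt: β = asin((r1+r2)/C) = asin(30/92) = 19.0314°
wrap1 = wrap2 = π + 2β = 218.0629°
tangent length = C·cosβ = 86.9713
L = (r1+r2)·wrap + 2·C·cosβ = 30·3.8059 + 2·86.9713 = 288.1200

L=288.120 wrap1=218.06_deg wrap2=218.06_deg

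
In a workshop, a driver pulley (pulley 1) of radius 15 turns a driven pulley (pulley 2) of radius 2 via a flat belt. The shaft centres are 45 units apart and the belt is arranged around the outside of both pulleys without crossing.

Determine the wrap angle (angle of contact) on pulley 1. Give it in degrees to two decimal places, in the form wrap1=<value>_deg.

wrap1=213.58_deg

open belt: β = asin((r2−r1)/C) = asin(-13/45) = -16.7914°
wrap1 = π − 2β = 213.5829°
wrap2 = π + 2β = 146.4171°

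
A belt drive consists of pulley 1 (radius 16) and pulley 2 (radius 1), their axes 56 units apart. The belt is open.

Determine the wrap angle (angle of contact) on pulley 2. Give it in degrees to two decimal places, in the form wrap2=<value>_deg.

open belt: β = asin((r2−r1)/C) = asin(-15/56) = -15.5368°
wrap1 = π − 2β = 211.0736°
wrap2 = π + 2β = 148.9264°

wrap2=148.93_deg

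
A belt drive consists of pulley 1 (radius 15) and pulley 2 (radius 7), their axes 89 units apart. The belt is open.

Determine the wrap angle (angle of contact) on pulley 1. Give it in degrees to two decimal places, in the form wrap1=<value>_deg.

wrap1=190.31_deg

open belt: β = asin((r2−r1)/C) = asin(-8/89) = -5.1571°
wrap1 = π − 2β = 190.3143°
wrap2 = π + 2β = 169.6857°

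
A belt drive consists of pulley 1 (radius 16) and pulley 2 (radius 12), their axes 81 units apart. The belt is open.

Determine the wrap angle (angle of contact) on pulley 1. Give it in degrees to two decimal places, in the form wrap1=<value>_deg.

open belt: β = asin((r2−r1)/C) = asin(-4/81) = -2.8306°
wrap1 = π − 2β = 185.6611°
wrap2 = π + 2β = 174.3389°

wrap1=185.66_deg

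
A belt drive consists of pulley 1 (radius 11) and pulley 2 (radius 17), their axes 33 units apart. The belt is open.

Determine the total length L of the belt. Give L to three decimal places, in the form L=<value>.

L=155.059

open belt: β = asin((r2−r1)/C) = asin(6/33) = 10.4757°
wrap1 = π − 2β = 159.0486°
wrap2 = π + 2β = 200.9514°
tangent length = C·cosβ = 32.4500
L = r1·wrap1 + r2·wrap2 + 2·C·cosβ = 11·2.7759 + 17·3.5073 + 2·32.4500 = 155.0585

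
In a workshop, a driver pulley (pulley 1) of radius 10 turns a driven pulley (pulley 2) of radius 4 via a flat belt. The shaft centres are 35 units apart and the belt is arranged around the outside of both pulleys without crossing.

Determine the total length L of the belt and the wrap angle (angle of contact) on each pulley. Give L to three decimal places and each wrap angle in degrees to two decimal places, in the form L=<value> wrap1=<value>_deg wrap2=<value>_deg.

L=115.013 wrap1=199.74_deg wrap2=160.26_deg

open belt: β = asin((r2−r1)/C) = asin(-6/35) = -9.8709°
wrap1 = π − 2β = 199.7418°
wrap2 = π + 2β = 160.2582°
tangent length = C·cosβ = 34.4819
L = r1·wrap1 + r2·wrap2 + 2·C·cosβ = 10·3.4862 + 4·2.7970 + 2·34.4819 = 115.0134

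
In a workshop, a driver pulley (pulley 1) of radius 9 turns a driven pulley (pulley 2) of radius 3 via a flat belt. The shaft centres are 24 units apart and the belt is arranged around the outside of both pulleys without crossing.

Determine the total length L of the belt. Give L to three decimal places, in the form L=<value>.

open belt: β = asin((r2−r1)/C) = asin(-6/24) = -14.4775°
wrap1 = π − 2β = 208.9550°
wrap2 = π + 2β = 151.0450°
tangent length = C·cosβ = 23.2379
L = r1·wrap1 + r2·wrap2 + 2·C·cosβ = 9·3.6470 + 3·2.6362 + 2·23.2379 = 87.2071

L=87.207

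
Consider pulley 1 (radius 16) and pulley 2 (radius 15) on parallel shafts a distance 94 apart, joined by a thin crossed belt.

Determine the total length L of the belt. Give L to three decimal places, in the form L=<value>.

L=295.709

crossed belt: β = asin((r1+r2)/C) = asin(31/94) = 19.2559°
wrap1 = wrap2 = π + 2β = 218.5117°
tangent length = C·cosβ = 88.7412
L = (r1+r2)·wrap + 2·C·cosβ = 31·3.8137 + 2·88.7412 = 295.7086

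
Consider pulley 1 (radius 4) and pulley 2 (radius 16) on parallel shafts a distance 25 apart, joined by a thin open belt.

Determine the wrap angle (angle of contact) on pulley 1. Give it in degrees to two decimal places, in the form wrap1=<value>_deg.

wrap1=122.63_deg

open belt: β = asin((r2−r1)/C) = asin(12/25) = 28.6854°
wrap1 = π − 2β = 122.6292°
wrap2 = π + 2β = 237.3708°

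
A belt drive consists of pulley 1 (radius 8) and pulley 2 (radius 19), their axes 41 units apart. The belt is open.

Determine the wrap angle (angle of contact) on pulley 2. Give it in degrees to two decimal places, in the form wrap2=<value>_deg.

open belt: β = asin((r2−r1)/C) = asin(11/41) = 15.5627°
wrap1 = π − 2β = 148.8746°
wrap2 = π + 2β = 211.1254°

wrap2=211.13_deg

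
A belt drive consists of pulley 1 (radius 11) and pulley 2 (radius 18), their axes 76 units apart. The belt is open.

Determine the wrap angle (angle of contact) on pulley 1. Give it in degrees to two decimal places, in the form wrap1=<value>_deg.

wrap1=169.43_deg

open belt: β = asin((r2−r1)/C) = asin(7/76) = 5.2847°
wrap1 = π − 2β = 169.4305°
wrap2 = π + 2β = 190.5695°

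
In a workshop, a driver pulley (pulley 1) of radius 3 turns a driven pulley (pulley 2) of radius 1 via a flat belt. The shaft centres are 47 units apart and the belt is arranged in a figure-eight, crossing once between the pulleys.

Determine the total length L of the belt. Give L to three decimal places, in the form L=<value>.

crossed belt: β = asin((r1+r2)/C) = asin(4/47) = 4.8821°
wrap1 = wrap2 = π + 2β = 189.7643°
tangent length = C·cosβ = 46.8295
L = (r1+r2)·wrap + 2·C·cosβ = 4·3.3120 + 2·46.8295 = 106.9070

L=106.907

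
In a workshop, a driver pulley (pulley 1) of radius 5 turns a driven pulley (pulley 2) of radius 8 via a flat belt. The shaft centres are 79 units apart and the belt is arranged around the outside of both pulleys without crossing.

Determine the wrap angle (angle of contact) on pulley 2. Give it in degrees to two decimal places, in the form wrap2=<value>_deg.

wrap2=184.35_deg

open belt: β = asin((r2−r1)/C) = asin(3/79) = 2.1763°
wrap1 = π − 2β = 175.6474°
wrap2 = π + 2β = 184.3526°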